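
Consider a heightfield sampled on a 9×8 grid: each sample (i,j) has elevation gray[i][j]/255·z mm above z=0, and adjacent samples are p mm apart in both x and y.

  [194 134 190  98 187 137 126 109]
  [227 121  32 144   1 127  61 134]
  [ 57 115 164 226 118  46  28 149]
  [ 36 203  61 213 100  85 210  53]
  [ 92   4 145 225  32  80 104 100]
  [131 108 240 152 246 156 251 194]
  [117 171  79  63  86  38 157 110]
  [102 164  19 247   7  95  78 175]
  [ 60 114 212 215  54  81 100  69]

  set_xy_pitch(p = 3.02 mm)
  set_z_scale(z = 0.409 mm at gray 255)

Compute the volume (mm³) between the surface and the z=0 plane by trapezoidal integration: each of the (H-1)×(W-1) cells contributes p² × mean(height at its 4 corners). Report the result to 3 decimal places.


height_mm = gray/255 × 0.409; cell vol = 3.02² × mean(4 corners)
unit = 3.02² × 0.409 / (4×255) = 0.0036571 mm³ per gray-sum
row 0: Σ corner-gray over 7 cells = 3380  → 12.3610
row 1: Σ corner-gray over 7 cells = 2933  → 10.7263
row 2: Σ corner-gray over 7 cells = 3433  → 12.5548
row 3: Σ corner-gray over 7 cells = 3205  → 11.7210
row 4: Σ corner-gray over 7 cells = 4003  → 14.6394
row 5: Σ corner-gray over 7 cells = 4046  → 14.7966
row 6: Σ corner-gray over 7 cells = 2912  → 10.6495
row 7: Σ corner-gray over 7 cells = 3178  → 11.6223
Σ rows: total corner-gray = 27090  → 99.0709 mm³

99.071


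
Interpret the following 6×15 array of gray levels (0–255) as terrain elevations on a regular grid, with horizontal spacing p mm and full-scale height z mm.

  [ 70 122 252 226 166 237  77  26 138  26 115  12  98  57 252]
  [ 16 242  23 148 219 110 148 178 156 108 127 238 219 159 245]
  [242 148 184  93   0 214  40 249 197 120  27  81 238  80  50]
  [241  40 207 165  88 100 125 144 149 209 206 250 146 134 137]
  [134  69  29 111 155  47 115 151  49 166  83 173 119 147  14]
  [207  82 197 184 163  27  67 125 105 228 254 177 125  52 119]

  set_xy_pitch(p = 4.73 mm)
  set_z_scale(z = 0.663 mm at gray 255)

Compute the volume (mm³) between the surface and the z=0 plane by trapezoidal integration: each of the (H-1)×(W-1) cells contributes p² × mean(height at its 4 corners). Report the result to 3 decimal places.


552.233

height_mm = gray/255 × 0.663; cell vol = 4.73² × mean(4 corners)
unit = 4.73² × 0.663 / (4×255) = 0.0145424 mm³ per gray-sum
row 0: Σ corner-gray over 14 cells = 7837  → 113.9687
row 1: Σ corner-gray over 14 cells = 8045  → 116.9935
row 2: Σ corner-gray over 14 cells = 7938  → 115.4375
row 3: Σ corner-gray over 14 cells = 7280  → 105.8686
row 4: Σ corner-gray over 14 cells = 6874  → 99.9644
Σ rows: total corner-gray = 37974  → 552.2325 mm³


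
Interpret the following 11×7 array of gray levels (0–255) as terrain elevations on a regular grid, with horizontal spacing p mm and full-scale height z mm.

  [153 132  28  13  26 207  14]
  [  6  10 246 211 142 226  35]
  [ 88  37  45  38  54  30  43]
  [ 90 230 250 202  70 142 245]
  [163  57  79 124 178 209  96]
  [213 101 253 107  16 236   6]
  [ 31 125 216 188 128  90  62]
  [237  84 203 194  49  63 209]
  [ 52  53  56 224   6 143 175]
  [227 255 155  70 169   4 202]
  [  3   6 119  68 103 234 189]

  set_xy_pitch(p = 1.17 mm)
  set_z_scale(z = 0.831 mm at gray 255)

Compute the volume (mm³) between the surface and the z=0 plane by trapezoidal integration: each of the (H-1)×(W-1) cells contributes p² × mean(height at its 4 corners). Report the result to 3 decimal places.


33.082

height_mm = gray/255 × 0.831; cell vol = 1.17² × mean(4 corners)
unit = 1.17² × 0.831 / (4×255) = 0.00111525 mm³ per gray-sum
row 0: Σ corner-gray over 6 cells = 2690  → 3.0000
row 1: Σ corner-gray over 6 cells = 2250  → 2.5093
row 2: Σ corner-gray over 6 cells = 2662  → 2.9688
row 3: Σ corner-gray over 6 cells = 3676  → 4.0997
row 4: Σ corner-gray over 6 cells = 3198  → 3.5666
row 5: Σ corner-gray over 6 cells = 3232  → 3.6045
row 6: Σ corner-gray over 6 cells = 3219  → 3.5900
row 7: Σ corner-gray over 6 cells = 2823  → 3.1484
row 8: Σ corner-gray over 6 cells = 2926  → 3.2632
row 9: Σ corner-gray over 6 cells = 2987  → 3.3313
Σ rows: total corner-gray = 29663  → 33.0817 mm³


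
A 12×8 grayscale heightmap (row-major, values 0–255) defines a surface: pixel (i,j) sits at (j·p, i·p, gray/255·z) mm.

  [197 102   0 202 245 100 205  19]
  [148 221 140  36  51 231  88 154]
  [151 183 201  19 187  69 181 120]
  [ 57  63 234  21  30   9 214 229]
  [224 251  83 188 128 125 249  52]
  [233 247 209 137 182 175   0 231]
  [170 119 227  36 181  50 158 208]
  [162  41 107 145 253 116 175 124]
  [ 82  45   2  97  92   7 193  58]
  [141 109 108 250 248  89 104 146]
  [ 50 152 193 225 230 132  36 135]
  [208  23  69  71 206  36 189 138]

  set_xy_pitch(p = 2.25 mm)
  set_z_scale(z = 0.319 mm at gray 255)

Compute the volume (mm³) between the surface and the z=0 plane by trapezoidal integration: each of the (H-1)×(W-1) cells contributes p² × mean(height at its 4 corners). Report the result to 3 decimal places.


height_mm = gray/255 × 0.319; cell vol = 2.25² × mean(4 corners)
unit = 2.25² × 0.319 / (4×255) = 0.00158327 mm³ per gray-sum
row 0: Σ corner-gray over 7 cells = 3760  → 5.9531
row 1: Σ corner-gray over 7 cells = 3787  → 5.9959
row 2: Σ corner-gray over 7 cells = 3379  → 5.3499
row 3: Σ corner-gray over 7 cells = 3752  → 5.9404
row 4: Σ corner-gray over 7 cells = 4688  → 7.4224
row 5: Σ corner-gray over 7 cells = 4284  → 6.7827
row 6: Σ corner-gray over 7 cells = 3880  → 6.1431
row 7: Σ corner-gray over 7 cells = 2972  → 4.7055
row 8: Σ corner-gray over 7 cells = 3115  → 4.9319
row 9: Σ corner-gray over 7 cells = 4224  → 6.6877
row 10: Σ corner-gray over 7 cells = 3655  → 5.7869
Σ rows: total corner-gray = 41496  → 65.6995 mm³

65.699


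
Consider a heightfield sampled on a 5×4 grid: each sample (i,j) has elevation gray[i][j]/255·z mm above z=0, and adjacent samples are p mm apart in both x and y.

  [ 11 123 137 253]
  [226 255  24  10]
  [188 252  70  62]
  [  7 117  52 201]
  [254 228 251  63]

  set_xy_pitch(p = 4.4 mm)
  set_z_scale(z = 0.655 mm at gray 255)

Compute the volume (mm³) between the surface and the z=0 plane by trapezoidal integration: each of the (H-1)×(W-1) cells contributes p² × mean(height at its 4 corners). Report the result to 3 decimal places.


81.145

height_mm = gray/255 × 0.655; cell vol = 4.4² × mean(4 corners)
unit = 4.4² × 0.655 / (4×255) = 0.0124322 mm³ per gray-sum
row 0: Σ corner-gray over 3 cells = 1578  → 19.6179
row 1: Σ corner-gray over 3 cells = 1688  → 20.9855
row 2: Σ corner-gray over 3 cells = 1440  → 17.9023
row 3: Σ corner-gray over 3 cells = 1821  → 22.6390
Σ rows: total corner-gray = 6527  → 81.1447 mm³


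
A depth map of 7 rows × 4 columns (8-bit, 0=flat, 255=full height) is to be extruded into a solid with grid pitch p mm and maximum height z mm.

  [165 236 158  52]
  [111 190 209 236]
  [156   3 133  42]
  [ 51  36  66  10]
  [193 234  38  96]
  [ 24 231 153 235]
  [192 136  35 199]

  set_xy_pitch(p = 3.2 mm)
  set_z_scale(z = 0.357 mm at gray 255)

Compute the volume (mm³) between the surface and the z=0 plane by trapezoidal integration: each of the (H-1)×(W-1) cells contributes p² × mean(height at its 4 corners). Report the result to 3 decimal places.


height_mm = gray/255 × 0.357; cell vol = 3.2² × mean(4 corners)
unit = 3.2² × 0.357 / (4×255) = 0.003584 mm³ per gray-sum
row 0: Σ corner-gray over 3 cells = 2150  → 7.7056
row 1: Σ corner-gray over 3 cells = 1615  → 5.7882
row 2: Σ corner-gray over 3 cells = 735  → 2.6342
row 3: Σ corner-gray over 3 cells = 1098  → 3.9352
row 4: Σ corner-gray over 3 cells = 1860  → 6.6662
row 5: Σ corner-gray over 3 cells = 1760  → 6.3078
Σ rows: total corner-gray = 9218  → 33.0373 mm³

33.037


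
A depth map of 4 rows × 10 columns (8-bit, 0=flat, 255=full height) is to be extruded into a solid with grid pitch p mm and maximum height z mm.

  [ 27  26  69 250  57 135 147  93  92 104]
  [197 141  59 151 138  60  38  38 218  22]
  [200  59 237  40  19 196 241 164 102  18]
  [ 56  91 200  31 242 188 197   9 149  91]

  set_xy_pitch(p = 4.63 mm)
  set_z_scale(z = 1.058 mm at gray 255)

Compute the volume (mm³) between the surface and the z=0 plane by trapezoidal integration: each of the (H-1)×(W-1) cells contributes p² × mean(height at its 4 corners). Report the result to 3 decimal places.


height_mm = gray/255 × 1.058; cell vol = 4.63² × mean(4 corners)
unit = 4.63² × 1.058 / (4×255) = 0.0222355 mm³ per gray-sum
row 0: Σ corner-gray over 9 cells = 3774  → 83.9169
row 1: Σ corner-gray over 9 cells = 4239  → 94.2564
row 2: Σ corner-gray over 9 cells = 4695  → 104.3958
Σ rows: total corner-gray = 12708  → 282.5691 mm³

282.569


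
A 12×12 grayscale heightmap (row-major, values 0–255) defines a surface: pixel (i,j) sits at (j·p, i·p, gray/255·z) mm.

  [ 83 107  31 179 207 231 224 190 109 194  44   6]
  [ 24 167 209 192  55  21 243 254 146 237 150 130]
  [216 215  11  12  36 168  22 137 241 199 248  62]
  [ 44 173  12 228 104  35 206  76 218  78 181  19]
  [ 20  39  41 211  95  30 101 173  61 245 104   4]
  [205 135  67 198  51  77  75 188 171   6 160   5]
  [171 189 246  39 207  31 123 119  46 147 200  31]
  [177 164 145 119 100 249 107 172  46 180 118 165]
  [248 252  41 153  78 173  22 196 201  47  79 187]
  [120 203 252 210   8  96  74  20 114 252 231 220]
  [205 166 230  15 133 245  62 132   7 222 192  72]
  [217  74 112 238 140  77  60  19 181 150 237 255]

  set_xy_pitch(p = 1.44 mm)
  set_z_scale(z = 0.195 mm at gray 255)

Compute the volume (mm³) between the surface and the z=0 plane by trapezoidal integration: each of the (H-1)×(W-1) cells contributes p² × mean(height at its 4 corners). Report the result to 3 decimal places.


height_mm = gray/255 × 0.195; cell vol = 1.44² × mean(4 corners)
unit = 1.44² × 0.195 / (4×255) = 0.000396424 mm³ per gray-sum
row 0: Σ corner-gray over 11 cells = 6623  → 2.6255
row 1: Σ corner-gray over 11 cells = 6358  → 2.5205
row 2: Σ corner-gray over 11 cells = 5541  → 2.1966
row 3: Σ corner-gray over 11 cells = 4909  → 1.9460
row 4: Σ corner-gray over 11 cells = 4690  → 1.8592
row 5: Σ corner-gray over 11 cells = 5362  → 2.1256
row 6: Σ corner-gray over 11 cells = 6038  → 2.3936
row 7: Σ corner-gray over 11 cells = 6061  → 2.4027
row 8: Σ corner-gray over 11 cells = 6179  → 2.4495
row 9: Σ corner-gray over 11 cells = 6345  → 2.5153
row 10: Σ corner-gray over 11 cells = 6133  → 2.4313
Σ rows: total corner-gray = 64239  → 25.4659 mm³

25.466


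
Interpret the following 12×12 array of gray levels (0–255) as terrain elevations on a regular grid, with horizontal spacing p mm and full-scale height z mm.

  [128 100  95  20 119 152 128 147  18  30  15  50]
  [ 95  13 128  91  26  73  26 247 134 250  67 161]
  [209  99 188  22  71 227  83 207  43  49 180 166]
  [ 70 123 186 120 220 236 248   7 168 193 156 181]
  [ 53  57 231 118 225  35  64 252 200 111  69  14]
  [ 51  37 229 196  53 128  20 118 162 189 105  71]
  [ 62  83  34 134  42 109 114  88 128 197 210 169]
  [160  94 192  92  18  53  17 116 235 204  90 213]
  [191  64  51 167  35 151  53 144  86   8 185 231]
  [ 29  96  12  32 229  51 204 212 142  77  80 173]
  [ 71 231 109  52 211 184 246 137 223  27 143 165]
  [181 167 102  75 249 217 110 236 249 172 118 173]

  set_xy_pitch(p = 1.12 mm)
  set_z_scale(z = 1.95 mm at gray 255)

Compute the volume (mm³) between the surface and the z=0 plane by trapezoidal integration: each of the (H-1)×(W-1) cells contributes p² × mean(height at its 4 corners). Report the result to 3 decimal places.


height_mm = gray/255 × 1.95; cell vol = 1.12² × mean(4 corners)
unit = 1.12² × 1.95 / (4×255) = 0.00239812 mm³ per gray-sum
row 0: Σ corner-gray over 11 cells = 4192  → 10.0529
row 1: Σ corner-gray over 11 cells = 5079  → 12.1800
row 2: Σ corner-gray over 11 cells = 6278  → 15.0554
row 3: Σ corner-gray over 11 cells = 6356  → 15.2424
row 4: Σ corner-gray over 11 cells = 5387  → 12.9187
row 5: Σ corner-gray over 11 cells = 5105  → 12.2424
row 6: Σ corner-gray over 11 cells = 5104  → 12.2400
row 7: Σ corner-gray over 11 cells = 4905  → 11.7628
row 8: Σ corner-gray over 11 cells = 4782  → 11.4678
row 9: Σ corner-gray over 11 cells = 5834  → 13.9906
row 10: Σ corner-gray over 11 cells = 7106  → 17.0410
Σ rows: total corner-gray = 60128  → 144.1940 mm³

144.194


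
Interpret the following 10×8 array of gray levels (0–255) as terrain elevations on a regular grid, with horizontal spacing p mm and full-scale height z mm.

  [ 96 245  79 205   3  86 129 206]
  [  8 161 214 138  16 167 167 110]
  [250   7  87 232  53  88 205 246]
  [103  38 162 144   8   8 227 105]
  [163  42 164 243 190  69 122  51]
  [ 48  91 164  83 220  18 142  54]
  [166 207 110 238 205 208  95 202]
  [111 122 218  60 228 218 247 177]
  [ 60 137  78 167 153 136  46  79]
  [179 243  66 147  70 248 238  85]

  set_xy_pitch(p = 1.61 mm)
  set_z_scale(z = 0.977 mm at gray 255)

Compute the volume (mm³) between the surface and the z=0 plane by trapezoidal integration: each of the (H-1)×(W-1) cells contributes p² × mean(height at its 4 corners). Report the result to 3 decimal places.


height_mm = gray/255 × 0.977; cell vol = 1.61² × mean(4 corners)
unit = 1.61² × 0.977 / (4×255) = 0.00248283 mm³ per gray-sum
row 0: Σ corner-gray over 7 cells = 3640  → 9.0375
row 1: Σ corner-gray over 7 cells = 3684  → 9.1467
row 2: Σ corner-gray over 7 cells = 3222  → 7.9997
row 3: Σ corner-gray over 7 cells = 3256  → 8.0841
row 4: Σ corner-gray over 7 cells = 3412  → 8.4714
row 5: Σ corner-gray over 7 cells = 4032  → 10.0108
row 6: Σ corner-gray over 7 cells = 4968  → 12.3347
row 7: Σ corner-gray over 7 cells = 4047  → 10.0480
row 8: Σ corner-gray over 7 cells = 3861  → 9.5862
Σ rows: total corner-gray = 34122  → 84.7190 mm³

84.719


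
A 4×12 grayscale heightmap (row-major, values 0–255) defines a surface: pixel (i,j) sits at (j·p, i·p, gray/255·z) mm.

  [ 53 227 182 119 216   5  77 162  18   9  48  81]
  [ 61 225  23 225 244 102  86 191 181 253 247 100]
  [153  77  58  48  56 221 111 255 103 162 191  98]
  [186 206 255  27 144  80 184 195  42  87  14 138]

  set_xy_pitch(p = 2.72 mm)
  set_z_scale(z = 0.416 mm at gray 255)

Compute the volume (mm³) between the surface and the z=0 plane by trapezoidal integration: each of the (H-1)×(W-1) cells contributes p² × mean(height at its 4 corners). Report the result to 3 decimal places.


54.651

height_mm = gray/255 × 0.416; cell vol = 2.72² × mean(4 corners)
unit = 2.72² × 0.416 / (4×255) = 0.00301739 mm³ per gray-sum
row 0: Σ corner-gray over 11 cells = 5975  → 18.0289
row 1: Σ corner-gray over 11 cells = 6530  → 19.7035
row 2: Σ corner-gray over 11 cells = 5607  → 16.9185
Σ rows: total corner-gray = 18112  → 54.6509 mm³


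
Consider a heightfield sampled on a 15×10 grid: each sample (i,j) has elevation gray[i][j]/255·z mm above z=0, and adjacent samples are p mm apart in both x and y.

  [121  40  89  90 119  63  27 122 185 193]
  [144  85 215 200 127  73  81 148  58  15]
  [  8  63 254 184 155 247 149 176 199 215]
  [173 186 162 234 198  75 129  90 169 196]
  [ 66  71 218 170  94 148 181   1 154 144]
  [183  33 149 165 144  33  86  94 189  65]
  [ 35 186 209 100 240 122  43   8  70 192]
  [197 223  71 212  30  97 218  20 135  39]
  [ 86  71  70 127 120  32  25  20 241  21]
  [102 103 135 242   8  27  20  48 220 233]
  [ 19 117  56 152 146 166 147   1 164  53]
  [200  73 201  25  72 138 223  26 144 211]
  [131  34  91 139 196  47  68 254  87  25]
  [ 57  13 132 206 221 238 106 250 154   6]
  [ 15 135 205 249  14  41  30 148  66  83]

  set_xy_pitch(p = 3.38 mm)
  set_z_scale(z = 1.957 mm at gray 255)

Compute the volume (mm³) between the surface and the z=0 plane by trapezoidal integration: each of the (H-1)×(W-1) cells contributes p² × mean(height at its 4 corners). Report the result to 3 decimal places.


height_mm = gray/255 × 1.957; cell vol = 3.38² × mean(4 corners)
unit = 3.38² × 1.957 / (4×255) = 0.0219192 mm³ per gray-sum
row 0: Σ corner-gray over 9 cells = 3917  → 85.8574
row 1: Σ corner-gray over 9 cells = 5210  → 114.1989
row 2: Σ corner-gray over 9 cells = 5932  → 130.0245
row 3: Σ corner-gray over 9 cells = 5139  → 112.6426
row 4: Σ corner-gray over 9 cells = 4318  → 94.6470
row 5: Σ corner-gray over 9 cells = 4217  → 92.4331
row 6: Σ corner-gray over 9 cells = 4431  → 97.1238
row 7: Σ corner-gray over 9 cells = 3767  → 82.5695
row 8: Σ corner-gray over 9 cells = 3460  → 75.8403
row 9: Σ corner-gray over 9 cells = 3911  → 85.7259
row 10: Σ corner-gray over 9 cells = 4185  → 91.7317
row 11: Σ corner-gray over 9 cells = 4203  → 92.1263
row 12: Σ corner-gray over 9 cells = 4691  → 102.8228
row 13: Σ corner-gray over 9 cells = 4577  → 100.3240
Σ rows: total corner-gray = 61958  → 1358.0678 mm³

1358.068


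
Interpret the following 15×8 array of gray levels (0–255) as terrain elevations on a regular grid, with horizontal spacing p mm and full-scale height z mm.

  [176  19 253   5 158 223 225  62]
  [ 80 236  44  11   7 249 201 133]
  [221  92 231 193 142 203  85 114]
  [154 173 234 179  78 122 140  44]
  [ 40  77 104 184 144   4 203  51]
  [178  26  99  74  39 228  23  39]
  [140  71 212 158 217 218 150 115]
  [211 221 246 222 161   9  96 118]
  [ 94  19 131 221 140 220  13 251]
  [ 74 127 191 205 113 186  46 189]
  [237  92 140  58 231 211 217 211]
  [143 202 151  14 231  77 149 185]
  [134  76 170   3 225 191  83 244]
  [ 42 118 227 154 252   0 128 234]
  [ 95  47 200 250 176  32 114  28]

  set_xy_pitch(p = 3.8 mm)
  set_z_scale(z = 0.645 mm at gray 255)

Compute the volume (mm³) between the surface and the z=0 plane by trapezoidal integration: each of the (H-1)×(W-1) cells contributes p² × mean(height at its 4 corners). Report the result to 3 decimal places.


496.636

height_mm = gray/255 × 0.645; cell vol = 3.8² × mean(4 corners)
unit = 3.8² × 0.645 / (4×255) = 0.00913118 mm³ per gray-sum
row 0: Σ corner-gray over 7 cells = 3713  → 33.9041
row 1: Σ corner-gray over 7 cells = 3936  → 35.9403
row 2: Σ corner-gray over 7 cells = 4277  → 39.0540
row 3: Σ corner-gray over 7 cells = 3573  → 32.6257
row 4: Σ corner-gray over 7 cells = 2718  → 24.8185
row 5: Σ corner-gray over 7 cells = 3502  → 31.9774
row 6: Σ corner-gray over 7 cells = 4546  → 41.5103
row 7: Σ corner-gray over 7 cells = 4072  → 37.1822
row 8: Σ corner-gray over 7 cells = 3832  → 34.9907
row 9: Σ corner-gray over 7 cells = 4345  → 39.6750
row 10: Σ corner-gray over 7 cells = 4322  → 39.4649
row 11: Σ corner-gray over 7 cells = 3850  → 35.1550
row 12: Σ corner-gray over 7 cells = 3908  → 35.6846
row 13: Σ corner-gray over 7 cells = 3795  → 34.6528
Σ rows: total corner-gray = 54389  → 496.6356 mm³


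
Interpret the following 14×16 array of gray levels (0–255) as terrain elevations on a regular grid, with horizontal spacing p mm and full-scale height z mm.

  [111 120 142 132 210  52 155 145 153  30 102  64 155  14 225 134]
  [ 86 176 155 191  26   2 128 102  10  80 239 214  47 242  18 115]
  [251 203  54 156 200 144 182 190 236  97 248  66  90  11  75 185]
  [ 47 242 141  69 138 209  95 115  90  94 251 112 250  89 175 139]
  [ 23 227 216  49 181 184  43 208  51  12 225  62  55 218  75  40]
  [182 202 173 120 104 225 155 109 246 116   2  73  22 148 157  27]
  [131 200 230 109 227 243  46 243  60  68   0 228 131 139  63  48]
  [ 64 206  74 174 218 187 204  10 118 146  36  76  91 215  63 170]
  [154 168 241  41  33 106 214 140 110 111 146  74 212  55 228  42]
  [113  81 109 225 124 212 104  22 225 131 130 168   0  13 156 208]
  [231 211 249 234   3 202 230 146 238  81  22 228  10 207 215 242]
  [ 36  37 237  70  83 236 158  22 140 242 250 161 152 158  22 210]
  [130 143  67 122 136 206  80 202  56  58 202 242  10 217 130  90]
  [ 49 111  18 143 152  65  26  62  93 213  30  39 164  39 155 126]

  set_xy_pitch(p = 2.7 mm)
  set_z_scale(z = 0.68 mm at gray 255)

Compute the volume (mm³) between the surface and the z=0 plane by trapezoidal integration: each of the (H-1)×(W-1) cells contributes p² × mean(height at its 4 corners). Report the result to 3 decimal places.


503.506

height_mm = gray/255 × 0.68; cell vol = 2.7² × mean(4 corners)
unit = 2.7² × 0.68 / (4×255) = 0.00486 mm³ per gray-sum
row 0: Σ corner-gray over 15 cells = 7104  → 34.5254
row 1: Σ corner-gray over 15 cells = 7801  → 37.9129
row 2: Σ corner-gray over 15 cells = 8666  → 42.1168
row 3: Σ corner-gray over 15 cells = 8001  → 38.8849
row 4: Σ corner-gray over 15 cells = 7588  → 36.8777
row 5: Σ corner-gray over 15 cells = 8066  → 39.2008
row 6: Σ corner-gray over 15 cells = 8023  → 38.9918
row 7: Σ corner-gray over 15 cells = 7824  → 38.0246
row 8: Σ corner-gray over 15 cells = 7675  → 37.3005
row 9: Σ corner-gray over 15 cells = 8746  → 42.5056
row 10: Σ corner-gray over 15 cells = 9207  → 44.7460
row 11: Σ corner-gray over 15 cells = 8144  → 39.5798
row 12: Σ corner-gray over 15 cells = 6757  → 32.8390
Σ rows: total corner-gray = 103602  → 503.5057 mm³


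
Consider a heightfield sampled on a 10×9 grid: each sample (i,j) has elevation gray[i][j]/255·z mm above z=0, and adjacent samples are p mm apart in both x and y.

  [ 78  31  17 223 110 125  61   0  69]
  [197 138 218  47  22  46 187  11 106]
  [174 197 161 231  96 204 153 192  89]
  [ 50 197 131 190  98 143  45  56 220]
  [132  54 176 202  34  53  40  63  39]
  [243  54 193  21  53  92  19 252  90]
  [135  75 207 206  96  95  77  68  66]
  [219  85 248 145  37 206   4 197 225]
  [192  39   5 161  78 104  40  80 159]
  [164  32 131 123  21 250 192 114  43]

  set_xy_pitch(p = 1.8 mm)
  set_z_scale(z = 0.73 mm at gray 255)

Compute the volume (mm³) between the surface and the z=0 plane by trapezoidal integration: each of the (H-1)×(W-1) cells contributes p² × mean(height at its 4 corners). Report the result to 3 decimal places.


76.925

height_mm = gray/255 × 0.73; cell vol = 1.8² × mean(4 corners)
unit = 1.8² × 0.73 / (4×255) = 0.00231882 mm³ per gray-sum
row 0: Σ corner-gray over 8 cells = 2922  → 6.7756
row 1: Σ corner-gray over 8 cells = 4372  → 10.1379
row 2: Σ corner-gray over 8 cells = 4721  → 10.9472
row 3: Σ corner-gray over 8 cells = 3405  → 7.8956
row 4: Σ corner-gray over 8 cells = 3116  → 7.2255
row 5: Σ corner-gray over 8 cells = 3550  → 8.2318
row 6: Σ corner-gray over 8 cells = 4137  → 9.5930
row 7: Σ corner-gray over 8 cells = 3653  → 8.4707
row 8: Σ corner-gray over 8 cells = 3298  → 7.6475
Σ rows: total corner-gray = 33174  → 76.9247 mm³


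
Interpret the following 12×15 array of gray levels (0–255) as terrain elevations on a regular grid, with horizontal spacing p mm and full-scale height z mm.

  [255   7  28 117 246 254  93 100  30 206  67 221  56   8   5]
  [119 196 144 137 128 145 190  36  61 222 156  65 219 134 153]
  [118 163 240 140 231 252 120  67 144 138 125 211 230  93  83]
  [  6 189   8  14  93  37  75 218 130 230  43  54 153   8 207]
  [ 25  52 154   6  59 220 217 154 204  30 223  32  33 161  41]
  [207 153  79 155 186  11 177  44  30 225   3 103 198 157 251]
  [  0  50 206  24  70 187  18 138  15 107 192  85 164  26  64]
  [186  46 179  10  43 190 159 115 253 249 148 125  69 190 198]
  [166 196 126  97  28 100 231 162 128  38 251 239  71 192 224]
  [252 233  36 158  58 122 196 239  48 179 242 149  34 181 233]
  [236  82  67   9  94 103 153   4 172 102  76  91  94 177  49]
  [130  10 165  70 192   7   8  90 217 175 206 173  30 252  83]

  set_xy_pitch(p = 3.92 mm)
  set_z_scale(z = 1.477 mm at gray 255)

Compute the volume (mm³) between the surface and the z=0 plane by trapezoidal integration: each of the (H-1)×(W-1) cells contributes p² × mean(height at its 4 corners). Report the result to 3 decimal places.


height_mm = gray/255 × 1.477; cell vol = 3.92² × mean(4 corners)
unit = 3.92² × 1.477 / (4×255) = 0.0222511 mm³ per gray-sum
row 0: Σ corner-gray over 14 cells = 7064  → 157.1821
row 1: Σ corner-gray over 14 cells = 8447  → 187.9555
row 2: Σ corner-gray over 14 cells = 7226  → 160.7868
row 3: Σ corner-gray over 14 cells = 5873  → 130.6810
row 4: Σ corner-gray over 14 cells = 6656  → 148.1037
row 5: Σ corner-gray over 14 cells = 6128  → 136.3550
row 6: Σ corner-gray over 14 cells = 6564  → 146.0565
row 7: Σ corner-gray over 14 cells = 8044  → 178.9882
row 8: Σ corner-gray over 14 cells = 8343  → 185.6413
row 9: Σ corner-gray over 14 cells = 6968  → 155.0460
row 10: Σ corner-gray over 14 cells = 6136  → 136.5331
Σ rows: total corner-gray = 77449  → 1723.3293 mm³

1723.329


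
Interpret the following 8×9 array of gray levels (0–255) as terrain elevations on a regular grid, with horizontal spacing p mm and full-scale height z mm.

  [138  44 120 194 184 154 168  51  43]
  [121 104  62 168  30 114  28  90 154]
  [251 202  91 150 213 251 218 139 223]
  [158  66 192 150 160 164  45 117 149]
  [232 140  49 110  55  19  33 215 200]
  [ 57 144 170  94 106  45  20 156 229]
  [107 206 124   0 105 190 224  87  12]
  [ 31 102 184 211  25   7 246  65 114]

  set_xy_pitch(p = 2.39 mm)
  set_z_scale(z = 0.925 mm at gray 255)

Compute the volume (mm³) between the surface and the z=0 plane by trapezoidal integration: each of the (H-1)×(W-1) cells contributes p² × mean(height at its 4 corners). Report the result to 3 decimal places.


height_mm = gray/255 × 0.925; cell vol = 2.39² × mean(4 corners)
unit = 2.39² × 0.925 / (4×255) = 0.00518009 mm³ per gray-sum
row 0: Σ corner-gray over 8 cells = 3478  → 18.0164
row 1: Σ corner-gray over 8 cells = 4469  → 23.1498
row 2: Σ corner-gray over 8 cells = 5097  → 26.4029
row 3: Σ corner-gray over 8 cells = 3769  → 19.5238
row 4: Σ corner-gray over 8 cells = 3430  → 17.7677
row 5: Σ corner-gray over 8 cells = 3747  → 19.4098
row 6: Σ corner-gray over 8 cells = 3816  → 19.7672
Σ rows: total corner-gray = 27806  → 144.0376 mm³

144.038


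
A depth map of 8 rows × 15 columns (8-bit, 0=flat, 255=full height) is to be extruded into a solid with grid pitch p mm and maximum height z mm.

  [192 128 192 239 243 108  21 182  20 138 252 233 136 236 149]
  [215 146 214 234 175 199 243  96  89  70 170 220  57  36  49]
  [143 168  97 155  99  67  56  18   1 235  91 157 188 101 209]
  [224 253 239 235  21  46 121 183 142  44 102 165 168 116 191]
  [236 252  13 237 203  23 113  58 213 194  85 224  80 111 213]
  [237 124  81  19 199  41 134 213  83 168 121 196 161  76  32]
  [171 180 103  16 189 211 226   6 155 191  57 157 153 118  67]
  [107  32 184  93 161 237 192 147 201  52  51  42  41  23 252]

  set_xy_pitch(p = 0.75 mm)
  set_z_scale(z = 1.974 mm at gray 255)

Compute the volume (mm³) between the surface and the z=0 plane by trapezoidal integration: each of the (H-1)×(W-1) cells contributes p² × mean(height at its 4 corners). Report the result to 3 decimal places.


58.181

height_mm = gray/255 × 1.974; cell vol = 0.75² × mean(4 corners)
unit = 0.75² × 1.974 / (4×255) = 0.0010886 mm³ per gray-sum
row 0: Σ corner-gray over 14 cells = 8759  → 9.5351
row 1: Σ corner-gray over 14 cells = 7380  → 8.0339
row 2: Σ corner-gray over 14 cells = 7303  → 7.9501
row 3: Σ corner-gray over 14 cells = 8146  → 8.8678
row 4: Σ corner-gray over 14 cells = 7562  → 8.2320
row 5: Σ corner-gray over 14 cells = 7263  → 7.9065
row 6: Σ corner-gray over 14 cells = 7033  → 7.6561
Σ rows: total corner-gray = 53446  → 58.1815 mm³


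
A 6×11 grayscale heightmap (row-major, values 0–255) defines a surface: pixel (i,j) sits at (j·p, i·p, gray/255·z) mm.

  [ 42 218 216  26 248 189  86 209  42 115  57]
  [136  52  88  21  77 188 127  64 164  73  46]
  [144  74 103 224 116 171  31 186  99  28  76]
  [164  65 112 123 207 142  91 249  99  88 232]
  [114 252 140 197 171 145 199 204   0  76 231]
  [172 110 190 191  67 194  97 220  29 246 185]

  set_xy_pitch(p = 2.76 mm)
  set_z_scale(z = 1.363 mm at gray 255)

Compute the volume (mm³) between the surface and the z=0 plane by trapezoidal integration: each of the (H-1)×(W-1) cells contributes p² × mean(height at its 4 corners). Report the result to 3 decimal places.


height_mm = gray/255 × 1.363; cell vol = 2.76² × mean(4 corners)
unit = 2.76² × 1.363 / (4×255) = 0.0101792 mm³ per gray-sum
row 0: Σ corner-gray over 10 cells = 4687  → 47.7099
row 1: Σ corner-gray over 10 cells = 4174  → 42.4880
row 2: Σ corner-gray over 10 cells = 5032  → 51.2218
row 3: Σ corner-gray over 10 cells = 5861  → 59.6603
row 4: Σ corner-gray over 10 cells = 6158  → 62.6835
Σ rows: total corner-gray = 25912  → 263.7636 mm³

263.764


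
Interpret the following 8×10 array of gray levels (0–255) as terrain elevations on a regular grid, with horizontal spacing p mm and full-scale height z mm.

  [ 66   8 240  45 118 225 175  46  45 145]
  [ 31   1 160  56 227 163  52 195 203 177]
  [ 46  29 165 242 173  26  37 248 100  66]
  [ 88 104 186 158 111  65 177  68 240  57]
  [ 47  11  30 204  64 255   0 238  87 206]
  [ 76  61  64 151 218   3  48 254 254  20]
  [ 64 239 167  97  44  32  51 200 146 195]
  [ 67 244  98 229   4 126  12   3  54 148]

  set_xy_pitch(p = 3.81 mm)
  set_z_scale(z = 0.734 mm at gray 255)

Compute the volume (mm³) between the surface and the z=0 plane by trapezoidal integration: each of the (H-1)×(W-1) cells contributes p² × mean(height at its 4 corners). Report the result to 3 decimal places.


316.845

height_mm = gray/255 × 0.734; cell vol = 3.81² × mean(4 corners)
unit = 3.81² × 0.734 / (4×255) = 0.0104459 mm³ per gray-sum
row 0: Σ corner-gray over 9 cells = 4337  → 45.3039
row 1: Σ corner-gray over 9 cells = 4474  → 46.7350
row 2: Σ corner-gray over 9 cells = 4515  → 47.1632
row 3: Σ corner-gray over 9 cells = 4394  → 45.8993
row 4: Σ corner-gray over 9 cells = 4233  → 44.2175
row 5: Σ corner-gray over 9 cells = 4413  → 46.0978
row 6: Σ corner-gray over 9 cells = 3966  → 41.4284
Σ rows: total corner-gray = 30332  → 316.8450 mm³


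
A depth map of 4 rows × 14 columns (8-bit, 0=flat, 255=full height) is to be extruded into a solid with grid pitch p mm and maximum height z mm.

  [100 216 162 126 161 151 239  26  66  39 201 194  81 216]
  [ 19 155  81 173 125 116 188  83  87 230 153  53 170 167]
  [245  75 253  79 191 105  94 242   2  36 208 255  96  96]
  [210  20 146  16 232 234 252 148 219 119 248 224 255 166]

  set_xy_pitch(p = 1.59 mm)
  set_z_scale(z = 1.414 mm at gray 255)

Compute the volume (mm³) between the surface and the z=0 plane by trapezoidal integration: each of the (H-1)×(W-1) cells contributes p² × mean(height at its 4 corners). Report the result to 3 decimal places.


78.139

height_mm = gray/255 × 1.414; cell vol = 1.59² × mean(4 corners)
unit = 1.59² × 1.414 / (4×255) = 0.00350464 mm³ per gray-sum
row 0: Σ corner-gray over 13 cells = 7054  → 24.7217
row 1: Σ corner-gray over 13 cells = 7027  → 24.6271
row 2: Σ corner-gray over 13 cells = 8215  → 28.7906
Σ rows: total corner-gray = 22296  → 78.1395 mm³


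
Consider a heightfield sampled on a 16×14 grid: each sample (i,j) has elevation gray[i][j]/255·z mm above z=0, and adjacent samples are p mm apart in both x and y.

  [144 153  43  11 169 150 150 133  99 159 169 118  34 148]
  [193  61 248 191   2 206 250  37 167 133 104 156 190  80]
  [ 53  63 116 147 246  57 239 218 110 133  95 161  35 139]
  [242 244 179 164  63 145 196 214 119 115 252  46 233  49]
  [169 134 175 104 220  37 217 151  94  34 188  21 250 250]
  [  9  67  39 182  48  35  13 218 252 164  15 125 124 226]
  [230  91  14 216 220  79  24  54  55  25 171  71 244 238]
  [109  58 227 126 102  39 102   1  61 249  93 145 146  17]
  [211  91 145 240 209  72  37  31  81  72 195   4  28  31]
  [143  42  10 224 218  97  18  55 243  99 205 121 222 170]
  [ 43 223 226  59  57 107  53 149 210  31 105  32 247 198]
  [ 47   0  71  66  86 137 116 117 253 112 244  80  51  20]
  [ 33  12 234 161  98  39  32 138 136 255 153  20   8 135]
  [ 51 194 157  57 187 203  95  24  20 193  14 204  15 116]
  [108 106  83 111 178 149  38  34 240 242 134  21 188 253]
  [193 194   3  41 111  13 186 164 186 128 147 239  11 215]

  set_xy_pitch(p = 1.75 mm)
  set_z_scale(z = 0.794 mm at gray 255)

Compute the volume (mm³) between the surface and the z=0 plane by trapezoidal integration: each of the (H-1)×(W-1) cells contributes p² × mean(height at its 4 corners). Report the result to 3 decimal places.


228.678

height_mm = gray/255 × 0.794; cell vol = 1.75² × mean(4 corners)
unit = 1.75² × 0.794 / (4×255) = 0.00238395 mm³ per gray-sum
row 0: Σ corner-gray over 13 cells = 6831  → 16.2847
row 1: Σ corner-gray over 13 cells = 7195  → 17.1525
row 2: Σ corner-gray over 13 cells = 7663  → 18.2682
row 3: Σ corner-gray over 13 cells = 7900  → 18.8332
row 4: Σ corner-gray over 13 cells = 6468  → 15.4194
row 5: Σ corner-gray over 13 cells = 5795  → 13.8150
row 6: Σ corner-gray over 13 cells = 5820  → 13.8746
row 7: Σ corner-gray over 13 cells = 5476  → 13.0545
row 8: Σ corner-gray over 13 cells = 6073  → 14.4777
row 9: Σ corner-gray over 13 cells = 6660  → 15.8771
row 10: Σ corner-gray over 13 cells = 5972  → 14.2369
row 11: Σ corner-gray over 13 cells = 5473  → 13.0473
row 12: Σ corner-gray over 13 cells = 5633  → 13.4288
row 13: Σ corner-gray over 13 cells = 6302  → 15.0236
row 14: Σ corner-gray over 13 cells = 6663  → 15.8842
Σ rows: total corner-gray = 95924  → 228.6776 mm³


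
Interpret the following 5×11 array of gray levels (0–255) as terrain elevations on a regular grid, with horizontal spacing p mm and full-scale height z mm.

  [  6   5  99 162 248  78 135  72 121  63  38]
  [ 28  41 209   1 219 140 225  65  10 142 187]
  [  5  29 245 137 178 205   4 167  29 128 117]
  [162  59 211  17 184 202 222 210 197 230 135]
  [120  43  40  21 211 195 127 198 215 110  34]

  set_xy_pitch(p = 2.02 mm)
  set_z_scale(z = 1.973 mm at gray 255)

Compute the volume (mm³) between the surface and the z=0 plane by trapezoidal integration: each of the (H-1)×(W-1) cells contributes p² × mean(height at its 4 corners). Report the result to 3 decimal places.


162.402

height_mm = gray/255 × 1.973; cell vol = 2.02² × mean(4 corners)
unit = 2.02² × 1.973 / (4×255) = 0.00789277 mm³ per gray-sum
row 0: Σ corner-gray over 10 cells = 4329  → 34.1678
row 1: Σ corner-gray over 10 cells = 4685  → 36.9776
row 2: Σ corner-gray over 10 cells = 5727  → 45.2019
row 3: Σ corner-gray over 10 cells = 5835  → 46.0543
Σ rows: total corner-gray = 20576  → 162.4017 mm³


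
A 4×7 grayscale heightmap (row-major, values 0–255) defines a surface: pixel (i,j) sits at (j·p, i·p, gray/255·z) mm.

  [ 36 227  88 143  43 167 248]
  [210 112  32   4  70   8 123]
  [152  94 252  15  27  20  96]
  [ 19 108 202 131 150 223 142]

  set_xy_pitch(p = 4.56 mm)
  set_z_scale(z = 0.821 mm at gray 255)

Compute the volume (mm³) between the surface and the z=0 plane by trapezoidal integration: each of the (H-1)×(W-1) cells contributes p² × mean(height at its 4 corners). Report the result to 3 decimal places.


118.949

height_mm = gray/255 × 0.821; cell vol = 4.56² × mean(4 corners)
unit = 4.56² × 0.821 / (4×255) = 0.0167368 mm³ per gray-sum
row 0: Σ corner-gray over 6 cells = 2405  → 40.2520
row 1: Σ corner-gray over 6 cells = 1849  → 30.9464
row 2: Σ corner-gray over 6 cells = 2853  → 47.7501
Σ rows: total corner-gray = 7107  → 118.9485 mm³


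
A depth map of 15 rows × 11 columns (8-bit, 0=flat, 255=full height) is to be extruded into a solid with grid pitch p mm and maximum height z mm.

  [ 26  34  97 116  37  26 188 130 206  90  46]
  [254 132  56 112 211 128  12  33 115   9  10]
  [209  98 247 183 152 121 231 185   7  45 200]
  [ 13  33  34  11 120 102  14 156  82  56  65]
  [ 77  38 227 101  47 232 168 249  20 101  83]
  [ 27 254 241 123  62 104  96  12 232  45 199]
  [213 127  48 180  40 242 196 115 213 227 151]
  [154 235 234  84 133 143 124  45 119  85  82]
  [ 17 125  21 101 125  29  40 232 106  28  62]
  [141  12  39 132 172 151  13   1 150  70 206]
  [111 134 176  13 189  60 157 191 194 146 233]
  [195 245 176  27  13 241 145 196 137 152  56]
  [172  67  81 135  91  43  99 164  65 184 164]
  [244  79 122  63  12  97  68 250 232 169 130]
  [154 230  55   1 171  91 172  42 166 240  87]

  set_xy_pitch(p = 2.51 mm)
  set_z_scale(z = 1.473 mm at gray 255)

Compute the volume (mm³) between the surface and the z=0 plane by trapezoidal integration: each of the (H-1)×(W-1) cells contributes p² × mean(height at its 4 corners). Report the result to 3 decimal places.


height_mm = gray/255 × 1.473; cell vol = 2.51² × mean(4 corners)
unit = 2.51² × 1.473 / (4×255) = 0.00909809 mm³ per gray-sum
row 0: Σ corner-gray over 10 cells = 3800  → 34.5727
row 1: Σ corner-gray over 10 cells = 4827  → 43.9165
row 2: Σ corner-gray over 10 cells = 4241  → 38.5850
row 3: Σ corner-gray over 10 cells = 3820  → 34.7547
row 4: Σ corner-gray over 10 cells = 5090  → 46.3093
row 5: Σ corner-gray over 10 cells = 5704  → 51.8955
row 6: Σ corner-gray over 10 cells = 5780  → 52.5869
row 7: Σ corner-gray over 10 cells = 4333  → 39.4220
row 8: Σ corner-gray over 10 cells = 3520  → 32.0253
row 9: Σ corner-gray over 10 cells = 4691  → 42.6791
row 10: Σ corner-gray over 10 cells = 5779  → 52.5778
row 11: Σ corner-gray over 10 cells = 5109  → 46.4821
row 12: Σ corner-gray over 10 cells = 4752  → 43.2341
row 13: Σ corner-gray over 10 cells = 5135  → 46.7187
Σ rows: total corner-gray = 66581  → 605.7596 mm³

605.760


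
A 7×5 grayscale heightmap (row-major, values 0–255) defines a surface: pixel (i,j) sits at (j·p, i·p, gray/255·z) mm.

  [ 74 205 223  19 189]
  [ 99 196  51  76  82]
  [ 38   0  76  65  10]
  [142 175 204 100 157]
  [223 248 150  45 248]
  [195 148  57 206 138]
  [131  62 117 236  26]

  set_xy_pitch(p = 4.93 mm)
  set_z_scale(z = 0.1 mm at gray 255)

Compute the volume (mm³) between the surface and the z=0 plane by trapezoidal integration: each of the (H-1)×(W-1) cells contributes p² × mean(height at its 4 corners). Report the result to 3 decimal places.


height_mm = gray/255 × 0.1; cell vol = 4.93² × mean(4 corners)
unit = 4.93² × 0.1 / (4×255) = 0.00238283 mm³ per gray-sum
row 0: Σ corner-gray over 4 cells = 1984  → 4.7275
row 1: Σ corner-gray over 4 cells = 1157  → 2.7569
row 2: Σ corner-gray over 4 cells = 1587  → 3.7816
row 3: Σ corner-gray over 4 cells = 2614  → 6.2287
row 4: Σ corner-gray over 4 cells = 2512  → 5.9857
row 5: Σ corner-gray over 4 cells = 2142  → 5.1040
Σ rows: total corner-gray = 11996  → 28.5845 mm³

28.584


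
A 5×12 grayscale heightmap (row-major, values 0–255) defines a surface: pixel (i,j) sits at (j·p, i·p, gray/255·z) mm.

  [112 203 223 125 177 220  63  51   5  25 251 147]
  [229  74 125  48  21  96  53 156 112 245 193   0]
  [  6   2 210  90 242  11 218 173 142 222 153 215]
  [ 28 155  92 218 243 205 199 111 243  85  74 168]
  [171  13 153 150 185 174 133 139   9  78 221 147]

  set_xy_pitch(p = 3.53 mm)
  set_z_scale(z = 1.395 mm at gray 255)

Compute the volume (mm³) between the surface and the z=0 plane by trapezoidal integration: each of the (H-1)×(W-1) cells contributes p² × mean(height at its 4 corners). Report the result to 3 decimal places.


407.460

height_mm = gray/255 × 1.395; cell vol = 3.53² × mean(4 corners)
unit = 3.53² × 1.395 / (4×255) = 0.0170421 mm³ per gray-sum
row 0: Σ corner-gray over 11 cells = 5420  → 92.3683
row 1: Σ corner-gray over 11 cells = 5622  → 95.8108
row 2: Σ corner-gray over 11 cells = 6593  → 112.3587
row 3: Σ corner-gray over 11 cells = 6274  → 106.9222
Σ rows: total corner-gray = 23909  → 407.4599 mm³


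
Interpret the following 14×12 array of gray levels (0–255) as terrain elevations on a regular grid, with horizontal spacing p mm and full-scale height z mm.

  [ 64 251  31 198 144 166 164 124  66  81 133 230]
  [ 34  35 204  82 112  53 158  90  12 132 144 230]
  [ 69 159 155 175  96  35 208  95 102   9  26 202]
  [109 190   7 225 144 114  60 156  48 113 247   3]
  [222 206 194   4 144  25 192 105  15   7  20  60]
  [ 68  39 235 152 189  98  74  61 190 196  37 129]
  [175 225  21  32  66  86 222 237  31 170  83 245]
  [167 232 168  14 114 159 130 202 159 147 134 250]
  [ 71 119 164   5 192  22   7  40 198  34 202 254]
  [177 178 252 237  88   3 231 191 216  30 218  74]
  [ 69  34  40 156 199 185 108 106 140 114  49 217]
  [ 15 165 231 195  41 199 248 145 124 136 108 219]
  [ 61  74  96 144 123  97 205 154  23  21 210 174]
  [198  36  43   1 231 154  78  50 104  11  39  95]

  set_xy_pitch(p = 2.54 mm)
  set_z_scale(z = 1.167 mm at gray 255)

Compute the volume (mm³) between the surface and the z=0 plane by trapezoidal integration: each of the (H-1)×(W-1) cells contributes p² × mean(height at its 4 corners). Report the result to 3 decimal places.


518.004

height_mm = gray/255 × 1.167; cell vol = 2.54² × mean(4 corners)
unit = 2.54² × 1.167 / (4×255) = 0.00738139 mm³ per gray-sum
row 0: Σ corner-gray over 11 cells = 5318  → 39.2542
row 1: Σ corner-gray over 11 cells = 4699  → 34.6851
row 2: Σ corner-gray over 11 cells = 5111  → 37.7263
row 3: Σ corner-gray over 11 cells = 4826  → 35.6226
row 4: Σ corner-gray over 11 cells = 4845  → 35.7628
row 5: Σ corner-gray over 11 cells = 5505  → 40.6345
row 6: Σ corner-gray over 11 cells = 6101  → 45.0339
row 7: Σ corner-gray over 11 cells = 5626  → 41.5277
row 8: Σ corner-gray over 11 cells = 5830  → 43.0335
row 9: Σ corner-gray over 11 cells = 6087  → 44.9305
row 10: Σ corner-gray over 11 cells = 5966  → 44.0374
row 11: Σ corner-gray over 11 cells = 5947  → 43.8971
row 12: Σ corner-gray over 11 cells = 4316  → 31.8581
Σ rows: total corner-gray = 70177  → 518.0038 mm³
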